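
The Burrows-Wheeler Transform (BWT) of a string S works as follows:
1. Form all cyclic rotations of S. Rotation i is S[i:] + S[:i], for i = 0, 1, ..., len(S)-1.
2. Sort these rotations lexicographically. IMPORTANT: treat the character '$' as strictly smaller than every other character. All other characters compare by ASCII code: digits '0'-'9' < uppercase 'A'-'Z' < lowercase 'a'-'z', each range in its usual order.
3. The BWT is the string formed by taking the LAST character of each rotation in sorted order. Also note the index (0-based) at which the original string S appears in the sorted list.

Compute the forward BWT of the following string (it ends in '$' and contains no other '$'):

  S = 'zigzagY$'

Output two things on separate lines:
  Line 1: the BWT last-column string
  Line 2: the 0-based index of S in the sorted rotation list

All 8 rotations (rotation i = S[i:]+S[:i]):
  rot[0] = zigzagY$
  rot[1] = igzagY$z
  rot[2] = gzagY$zi
  rot[3] = zagY$zig
  rot[4] = agY$zigz
  rot[5] = gY$zigza
  rot[6] = Y$zigzag
  rot[7] = $zigzagY
Sorted (with $ < everything):
  sorted[0] = $zigzagY  (last char: 'Y')
  sorted[1] = Y$zigzag  (last char: 'g')
  sorted[2] = agY$zigz  (last char: 'z')
  sorted[3] = gY$zigza  (last char: 'a')
  sorted[4] = gzagY$zi  (last char: 'i')
  sorted[5] = igzagY$z  (last char: 'z')
  sorted[6] = zagY$zig  (last char: 'g')
  sorted[7] = zigzagY$  (last char: '$')
Last column: Ygzaizg$
Original string S is at sorted index 7

Answer: Ygzaizg$
7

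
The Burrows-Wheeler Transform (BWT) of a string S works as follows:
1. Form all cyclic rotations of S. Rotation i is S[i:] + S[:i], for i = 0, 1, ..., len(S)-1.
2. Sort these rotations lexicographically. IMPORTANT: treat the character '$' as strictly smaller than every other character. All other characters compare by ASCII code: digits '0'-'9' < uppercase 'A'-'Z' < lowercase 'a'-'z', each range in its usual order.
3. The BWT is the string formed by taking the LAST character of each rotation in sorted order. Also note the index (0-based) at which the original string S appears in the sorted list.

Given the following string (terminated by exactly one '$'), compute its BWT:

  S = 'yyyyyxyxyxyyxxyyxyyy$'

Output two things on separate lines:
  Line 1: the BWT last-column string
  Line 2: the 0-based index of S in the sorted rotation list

Answer: yyyyyxyyyyxxyyxyxxyy$
20

Derivation:
All 21 rotations (rotation i = S[i:]+S[:i]):
  rot[0] = yyyyyxyxyxyyxxyyxyyy$
  rot[1] = yyyyxyxyxyyxxyyxyyy$y
  rot[2] = yyyxyxyxyyxxyyxyyy$yy
  rot[3] = yyxyxyxyyxxyyxyyy$yyy
  rot[4] = yxyxyxyyxxyyxyyy$yyyy
  rot[5] = xyxyxyyxxyyxyyy$yyyyy
  rot[6] = yxyxyyxxyyxyyy$yyyyyx
  rot[7] = xyxyyxxyyxyyy$yyyyyxy
  rot[8] = yxyyxxyyxyyy$yyyyyxyx
  rot[9] = xyyxxyyxyyy$yyyyyxyxy
  rot[10] = yyxxyyxyyy$yyyyyxyxyx
  rot[11] = yxxyyxyyy$yyyyyxyxyxy
  rot[12] = xxyyxyyy$yyyyyxyxyxyy
  rot[13] = xyyxyyy$yyyyyxyxyxyyx
  rot[14] = yyxyyy$yyyyyxyxyxyyxx
  rot[15] = yxyyy$yyyyyxyxyxyyxxy
  rot[16] = xyyy$yyyyyxyxyxyyxxyy
  rot[17] = yyy$yyyyyxyxyxyyxxyyx
  rot[18] = yy$yyyyyxyxyxyyxxyyxy
  rot[19] = y$yyyyyxyxyxyyxxyyxyy
  rot[20] = $yyyyyxyxyxyyxxyyxyyy
Sorted (with $ < everything):
  sorted[0] = $yyyyyxyxyxyyxxyyxyyy  (last char: 'y')
  sorted[1] = xxyyxyyy$yyyyyxyxyxyy  (last char: 'y')
  sorted[2] = xyxyxyyxxyyxyyy$yyyyy  (last char: 'y')
  sorted[3] = xyxyyxxyyxyyy$yyyyyxy  (last char: 'y')
  sorted[4] = xyyxxyyxyyy$yyyyyxyxy  (last char: 'y')
  sorted[5] = xyyxyyy$yyyyyxyxyxyyx  (last char: 'x')
  sorted[6] = xyyy$yyyyyxyxyxyyxxyy  (last char: 'y')
  sorted[7] = y$yyyyyxyxyxyyxxyyxyy  (last char: 'y')
  sorted[8] = yxxyyxyyy$yyyyyxyxyxy  (last char: 'y')
  sorted[9] = yxyxyxyyxxyyxyyy$yyyy  (last char: 'y')
  sorted[10] = yxyxyyxxyyxyyy$yyyyyx  (last char: 'x')
  sorted[11] = yxyyxxyyxyyy$yyyyyxyx  (last char: 'x')
  sorted[12] = yxyyy$yyyyyxyxyxyyxxy  (last char: 'y')
  sorted[13] = yy$yyyyyxyxyxyyxxyyxy  (last char: 'y')
  sorted[14] = yyxxyyxyyy$yyyyyxyxyx  (last char: 'x')
  sorted[15] = yyxyxyxyyxxyyxyyy$yyy  (last char: 'y')
  sorted[16] = yyxyyy$yyyyyxyxyxyyxx  (last char: 'x')
  sorted[17] = yyy$yyyyyxyxyxyyxxyyx  (last char: 'x')
  sorted[18] = yyyxyxyxyyxxyyxyyy$yy  (last char: 'y')
  sorted[19] = yyyyxyxyxyyxxyyxyyy$y  (last char: 'y')
  sorted[20] = yyyyyxyxyxyyxxyyxyyy$  (last char: '$')
Last column: yyyyyxyyyyxxyyxyxxyy$
Original string S is at sorted index 20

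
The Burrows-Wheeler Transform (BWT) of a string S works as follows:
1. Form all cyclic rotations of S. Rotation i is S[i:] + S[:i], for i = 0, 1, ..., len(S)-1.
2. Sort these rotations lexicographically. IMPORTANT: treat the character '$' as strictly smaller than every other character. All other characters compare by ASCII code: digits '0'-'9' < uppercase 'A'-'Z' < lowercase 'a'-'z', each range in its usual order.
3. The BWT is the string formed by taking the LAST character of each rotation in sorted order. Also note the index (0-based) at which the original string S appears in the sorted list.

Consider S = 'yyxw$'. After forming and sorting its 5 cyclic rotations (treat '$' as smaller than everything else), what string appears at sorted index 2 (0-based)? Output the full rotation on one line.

All 5 rotations (rotation i = S[i:]+S[:i]):
  rot[0] = yyxw$
  rot[1] = yxw$y
  rot[2] = xw$yy
  rot[3] = w$yyx
  rot[4] = $yyxw
Sorted (with $ < everything):
  sorted[0] = $yyxw
  sorted[1] = w$yyx
  sorted[2] = xw$yy
  sorted[3] = yxw$y
  sorted[4] = yyxw$
sorted[2] = xw$yy

Answer: xw$yy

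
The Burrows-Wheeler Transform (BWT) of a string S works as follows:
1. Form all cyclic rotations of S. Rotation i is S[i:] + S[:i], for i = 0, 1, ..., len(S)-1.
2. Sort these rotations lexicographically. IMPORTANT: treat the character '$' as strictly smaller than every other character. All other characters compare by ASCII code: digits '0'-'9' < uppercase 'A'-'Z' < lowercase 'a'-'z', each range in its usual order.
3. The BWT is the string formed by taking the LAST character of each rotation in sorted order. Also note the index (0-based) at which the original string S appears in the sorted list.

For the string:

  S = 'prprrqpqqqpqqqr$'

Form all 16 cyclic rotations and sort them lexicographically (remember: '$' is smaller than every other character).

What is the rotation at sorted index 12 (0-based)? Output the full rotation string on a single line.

All 16 rotations (rotation i = S[i:]+S[:i]):
  rot[0] = prprrqpqqqpqqqr$
  rot[1] = rprrqpqqqpqqqr$p
  rot[2] = prrqpqqqpqqqr$pr
  rot[3] = rrqpqqqpqqqr$prp
  rot[4] = rqpqqqpqqqr$prpr
  rot[5] = qpqqqpqqqr$prprr
  rot[6] = pqqqpqqqr$prprrq
  rot[7] = qqqpqqqr$prprrqp
  rot[8] = qqpqqqr$prprrqpq
  rot[9] = qpqqqr$prprrqpqq
  rot[10] = pqqqr$prprrqpqqq
  rot[11] = qqqr$prprrqpqqqp
  rot[12] = qqr$prprrqpqqqpq
  rot[13] = qr$prprrqpqqqpqq
  rot[14] = r$prprrqpqqqpqqq
  rot[15] = $prprrqpqqqpqqqr
Sorted (with $ < everything):
  sorted[0] = $prprrqpqqqpqqqr
  sorted[1] = pqqqpqqqr$prprrq
  sorted[2] = pqqqr$prprrqpqqq
  sorted[3] = prprrqpqqqpqqqr$
  sorted[4] = prrqpqqqpqqqr$pr
  sorted[5] = qpqqqpqqqr$prprr
  sorted[6] = qpqqqr$prprrqpqq
  sorted[7] = qqpqqqr$prprrqpq
  sorted[8] = qqqpqqqr$prprrqp
  sorted[9] = qqqr$prprrqpqqqp
  sorted[10] = qqr$prprrqpqqqpq
  sorted[11] = qr$prprrqpqqqpqq
  sorted[12] = r$prprrqpqqqpqqq
  sorted[13] = rprrqpqqqpqqqr$p
  sorted[14] = rqpqqqpqqqr$prpr
  sorted[15] = rrqpqqqpqqqr$prp
sorted[12] = r$prprrqpqqqpqqq

Answer: r$prprrqpqqqpqqq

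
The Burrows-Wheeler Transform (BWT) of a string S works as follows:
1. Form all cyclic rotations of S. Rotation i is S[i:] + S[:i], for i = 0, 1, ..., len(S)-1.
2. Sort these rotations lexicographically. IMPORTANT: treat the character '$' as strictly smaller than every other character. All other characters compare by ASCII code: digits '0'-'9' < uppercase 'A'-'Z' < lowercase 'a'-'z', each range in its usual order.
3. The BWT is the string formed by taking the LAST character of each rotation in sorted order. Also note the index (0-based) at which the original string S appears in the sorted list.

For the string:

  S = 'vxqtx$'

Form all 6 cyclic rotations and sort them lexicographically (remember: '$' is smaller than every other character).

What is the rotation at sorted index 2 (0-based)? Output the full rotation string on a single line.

All 6 rotations (rotation i = S[i:]+S[:i]):
  rot[0] = vxqtx$
  rot[1] = xqtx$v
  rot[2] = qtx$vx
  rot[3] = tx$vxq
  rot[4] = x$vxqt
  rot[5] = $vxqtx
Sorted (with $ < everything):
  sorted[0] = $vxqtx
  sorted[1] = qtx$vx
  sorted[2] = tx$vxq
  sorted[3] = vxqtx$
  sorted[4] = x$vxqt
  sorted[5] = xqtx$v
sorted[2] = tx$vxq

Answer: tx$vxq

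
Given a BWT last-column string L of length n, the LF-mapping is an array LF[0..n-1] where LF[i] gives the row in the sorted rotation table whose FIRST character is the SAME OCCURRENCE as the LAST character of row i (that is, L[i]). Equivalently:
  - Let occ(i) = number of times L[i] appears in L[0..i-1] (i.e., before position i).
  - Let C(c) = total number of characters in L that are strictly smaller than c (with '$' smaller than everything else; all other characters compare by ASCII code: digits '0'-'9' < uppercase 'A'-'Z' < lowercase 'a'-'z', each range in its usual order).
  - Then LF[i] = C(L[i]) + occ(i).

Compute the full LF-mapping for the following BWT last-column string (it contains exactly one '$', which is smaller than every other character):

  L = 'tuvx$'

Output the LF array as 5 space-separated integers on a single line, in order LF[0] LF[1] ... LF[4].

Char counts: '$':1, 't':1, 'u':1, 'v':1, 'x':1
C (first-col start): C('$')=0, C('t')=1, C('u')=2, C('v')=3, C('x')=4
L[0]='t': occ=0, LF[0]=C('t')+0=1+0=1
L[1]='u': occ=0, LF[1]=C('u')+0=2+0=2
L[2]='v': occ=0, LF[2]=C('v')+0=3+0=3
L[3]='x': occ=0, LF[3]=C('x')+0=4+0=4
L[4]='$': occ=0, LF[4]=C('$')+0=0+0=0

Answer: 1 2 3 4 0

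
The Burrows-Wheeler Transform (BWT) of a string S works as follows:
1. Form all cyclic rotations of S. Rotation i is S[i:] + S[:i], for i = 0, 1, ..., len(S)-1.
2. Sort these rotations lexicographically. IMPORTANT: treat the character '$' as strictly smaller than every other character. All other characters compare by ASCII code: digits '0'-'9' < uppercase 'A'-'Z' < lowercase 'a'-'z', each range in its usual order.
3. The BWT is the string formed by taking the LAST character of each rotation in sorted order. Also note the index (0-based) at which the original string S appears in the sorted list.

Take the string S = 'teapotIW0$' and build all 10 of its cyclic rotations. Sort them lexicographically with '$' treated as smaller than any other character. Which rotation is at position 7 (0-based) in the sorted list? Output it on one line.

All 10 rotations (rotation i = S[i:]+S[:i]):
  rot[0] = teapotIW0$
  rot[1] = eapotIW0$t
  rot[2] = apotIW0$te
  rot[3] = potIW0$tea
  rot[4] = otIW0$teap
  rot[5] = tIW0$teapo
  rot[6] = IW0$teapot
  rot[7] = W0$teapotI
  rot[8] = 0$teapotIW
  rot[9] = $teapotIW0
Sorted (with $ < everything):
  sorted[0] = $teapotIW0
  sorted[1] = 0$teapotIW
  sorted[2] = IW0$teapot
  sorted[3] = W0$teapotI
  sorted[4] = apotIW0$te
  sorted[5] = eapotIW0$t
  sorted[6] = otIW0$teap
  sorted[7] = potIW0$tea
  sorted[8] = tIW0$teapo
  sorted[9] = teapotIW0$
sorted[7] = potIW0$tea

Answer: potIW0$tea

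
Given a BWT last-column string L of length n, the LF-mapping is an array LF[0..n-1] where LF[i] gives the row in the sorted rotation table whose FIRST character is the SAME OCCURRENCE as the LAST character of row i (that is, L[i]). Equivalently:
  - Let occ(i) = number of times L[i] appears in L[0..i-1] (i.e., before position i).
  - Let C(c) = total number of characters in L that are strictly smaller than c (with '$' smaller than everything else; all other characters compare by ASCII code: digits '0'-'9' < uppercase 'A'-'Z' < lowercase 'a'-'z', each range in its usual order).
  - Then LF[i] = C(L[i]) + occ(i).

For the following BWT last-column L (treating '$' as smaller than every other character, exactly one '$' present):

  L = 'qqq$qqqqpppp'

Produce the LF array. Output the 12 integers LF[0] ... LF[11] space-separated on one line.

Char counts: '$':1, 'p':4, 'q':7
C (first-col start): C('$')=0, C('p')=1, C('q')=5
L[0]='q': occ=0, LF[0]=C('q')+0=5+0=5
L[1]='q': occ=1, LF[1]=C('q')+1=5+1=6
L[2]='q': occ=2, LF[2]=C('q')+2=5+2=7
L[3]='$': occ=0, LF[3]=C('$')+0=0+0=0
L[4]='q': occ=3, LF[4]=C('q')+3=5+3=8
L[5]='q': occ=4, LF[5]=C('q')+4=5+4=9
L[6]='q': occ=5, LF[6]=C('q')+5=5+5=10
L[7]='q': occ=6, LF[7]=C('q')+6=5+6=11
L[8]='p': occ=0, LF[8]=C('p')+0=1+0=1
L[9]='p': occ=1, LF[9]=C('p')+1=1+1=2
L[10]='p': occ=2, LF[10]=C('p')+2=1+2=3
L[11]='p': occ=3, LF[11]=C('p')+3=1+3=4

Answer: 5 6 7 0 8 9 10 11 1 2 3 4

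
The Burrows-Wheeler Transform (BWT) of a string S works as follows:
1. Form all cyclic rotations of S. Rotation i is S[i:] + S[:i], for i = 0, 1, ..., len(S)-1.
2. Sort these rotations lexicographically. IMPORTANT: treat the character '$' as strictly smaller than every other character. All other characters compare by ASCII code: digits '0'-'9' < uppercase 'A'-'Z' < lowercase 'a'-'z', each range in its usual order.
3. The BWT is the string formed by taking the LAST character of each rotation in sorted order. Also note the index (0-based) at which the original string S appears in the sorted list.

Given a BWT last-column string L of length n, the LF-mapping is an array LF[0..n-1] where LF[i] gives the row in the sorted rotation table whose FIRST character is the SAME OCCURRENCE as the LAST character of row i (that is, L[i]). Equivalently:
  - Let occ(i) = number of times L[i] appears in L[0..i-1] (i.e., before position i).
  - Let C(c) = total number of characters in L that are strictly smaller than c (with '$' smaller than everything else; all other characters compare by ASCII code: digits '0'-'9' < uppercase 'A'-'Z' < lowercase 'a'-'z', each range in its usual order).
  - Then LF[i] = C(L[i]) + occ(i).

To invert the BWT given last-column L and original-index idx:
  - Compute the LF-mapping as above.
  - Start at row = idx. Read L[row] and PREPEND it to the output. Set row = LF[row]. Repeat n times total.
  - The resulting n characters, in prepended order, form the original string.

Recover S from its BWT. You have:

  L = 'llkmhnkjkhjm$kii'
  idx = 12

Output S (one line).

Answer: lhinjkhkkjkmiml$

Derivation:
LF mapping: 11 12 7 13 1 15 8 5 9 2 6 14 0 10 3 4
Walk LF starting at row 12, prepending L[row]:
  step 1: row=12, L[12]='$', prepend. Next row=LF[12]=0
  step 2: row=0, L[0]='l', prepend. Next row=LF[0]=11
  step 3: row=11, L[11]='m', prepend. Next row=LF[11]=14
  step 4: row=14, L[14]='i', prepend. Next row=LF[14]=3
  step 5: row=3, L[3]='m', prepend. Next row=LF[3]=13
  step 6: row=13, L[13]='k', prepend. Next row=LF[13]=10
  step 7: row=10, L[10]='j', prepend. Next row=LF[10]=6
  step 8: row=6, L[6]='k', prepend. Next row=LF[6]=8
  step 9: row=8, L[8]='k', prepend. Next row=LF[8]=9
  step 10: row=9, L[9]='h', prepend. Next row=LF[9]=2
  step 11: row=2, L[2]='k', prepend. Next row=LF[2]=7
  step 12: row=7, L[7]='j', prepend. Next row=LF[7]=5
  step 13: row=5, L[5]='n', prepend. Next row=LF[5]=15
  step 14: row=15, L[15]='i', prepend. Next row=LF[15]=4
  step 15: row=4, L[4]='h', prepend. Next row=LF[4]=1
  step 16: row=1, L[1]='l', prepend. Next row=LF[1]=12
Reversed output: lhinjkhkkjkmiml$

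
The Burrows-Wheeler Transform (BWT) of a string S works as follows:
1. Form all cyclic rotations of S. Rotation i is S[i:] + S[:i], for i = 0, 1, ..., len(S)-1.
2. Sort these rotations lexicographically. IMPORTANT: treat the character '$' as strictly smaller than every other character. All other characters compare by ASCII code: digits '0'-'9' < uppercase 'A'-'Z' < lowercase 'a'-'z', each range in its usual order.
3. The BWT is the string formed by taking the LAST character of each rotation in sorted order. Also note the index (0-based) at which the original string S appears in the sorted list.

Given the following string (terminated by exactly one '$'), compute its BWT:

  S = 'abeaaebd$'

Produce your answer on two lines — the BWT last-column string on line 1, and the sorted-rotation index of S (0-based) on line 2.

Answer: de$aeabba
2

Derivation:
All 9 rotations (rotation i = S[i:]+S[:i]):
  rot[0] = abeaaebd$
  rot[1] = beaaebd$a
  rot[2] = eaaebd$ab
  rot[3] = aaebd$abe
  rot[4] = aebd$abea
  rot[5] = ebd$abeaa
  rot[6] = bd$abeaae
  rot[7] = d$abeaaeb
  rot[8] = $abeaaebd
Sorted (with $ < everything):
  sorted[0] = $abeaaebd  (last char: 'd')
  sorted[1] = aaebd$abe  (last char: 'e')
  sorted[2] = abeaaebd$  (last char: '$')
  sorted[3] = aebd$abea  (last char: 'a')
  sorted[4] = bd$abeaae  (last char: 'e')
  sorted[5] = beaaebd$a  (last char: 'a')
  sorted[6] = d$abeaaeb  (last char: 'b')
  sorted[7] = eaaebd$ab  (last char: 'b')
  sorted[8] = ebd$abeaa  (last char: 'a')
Last column: de$aeabba
Original string S is at sorted index 2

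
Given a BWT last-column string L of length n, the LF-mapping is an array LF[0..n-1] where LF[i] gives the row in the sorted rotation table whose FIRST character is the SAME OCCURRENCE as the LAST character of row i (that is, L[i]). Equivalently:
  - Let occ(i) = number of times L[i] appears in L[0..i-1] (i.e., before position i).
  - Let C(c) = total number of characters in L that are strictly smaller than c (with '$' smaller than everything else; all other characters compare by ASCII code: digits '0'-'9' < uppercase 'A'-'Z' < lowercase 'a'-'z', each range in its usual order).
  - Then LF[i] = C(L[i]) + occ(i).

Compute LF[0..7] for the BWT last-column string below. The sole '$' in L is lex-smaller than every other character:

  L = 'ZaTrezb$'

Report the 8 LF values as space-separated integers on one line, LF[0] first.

Char counts: '$':1, 'T':1, 'Z':1, 'a':1, 'b':1, 'e':1, 'r':1, 'z':1
C (first-col start): C('$')=0, C('T')=1, C('Z')=2, C('a')=3, C('b')=4, C('e')=5, C('r')=6, C('z')=7
L[0]='Z': occ=0, LF[0]=C('Z')+0=2+0=2
L[1]='a': occ=0, LF[1]=C('a')+0=3+0=3
L[2]='T': occ=0, LF[2]=C('T')+0=1+0=1
L[3]='r': occ=0, LF[3]=C('r')+0=6+0=6
L[4]='e': occ=0, LF[4]=C('e')+0=5+0=5
L[5]='z': occ=0, LF[5]=C('z')+0=7+0=7
L[6]='b': occ=0, LF[6]=C('b')+0=4+0=4
L[7]='$': occ=0, LF[7]=C('$')+0=0+0=0

Answer: 2 3 1 6 5 7 4 0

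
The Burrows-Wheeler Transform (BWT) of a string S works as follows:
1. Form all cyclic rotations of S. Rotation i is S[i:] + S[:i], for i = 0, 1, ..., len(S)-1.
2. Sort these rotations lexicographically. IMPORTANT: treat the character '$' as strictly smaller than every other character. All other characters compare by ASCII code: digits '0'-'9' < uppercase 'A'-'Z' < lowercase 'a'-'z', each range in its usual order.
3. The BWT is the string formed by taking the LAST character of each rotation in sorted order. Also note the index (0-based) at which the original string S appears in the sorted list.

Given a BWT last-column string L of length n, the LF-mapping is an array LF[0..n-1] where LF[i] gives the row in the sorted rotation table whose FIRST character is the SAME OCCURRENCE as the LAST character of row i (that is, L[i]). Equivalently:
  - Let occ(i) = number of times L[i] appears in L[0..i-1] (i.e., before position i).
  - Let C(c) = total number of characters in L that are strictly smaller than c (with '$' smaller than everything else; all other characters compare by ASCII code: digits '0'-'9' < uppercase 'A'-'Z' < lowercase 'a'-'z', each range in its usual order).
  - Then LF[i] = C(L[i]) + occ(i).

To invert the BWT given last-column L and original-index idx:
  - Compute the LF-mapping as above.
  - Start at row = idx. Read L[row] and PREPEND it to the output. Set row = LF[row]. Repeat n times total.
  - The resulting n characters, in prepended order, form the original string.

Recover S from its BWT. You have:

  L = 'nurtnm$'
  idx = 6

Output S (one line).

Answer: umtnrn$

Derivation:
LF mapping: 2 6 4 5 3 1 0
Walk LF starting at row 6, prepending L[row]:
  step 1: row=6, L[6]='$', prepend. Next row=LF[6]=0
  step 2: row=0, L[0]='n', prepend. Next row=LF[0]=2
  step 3: row=2, L[2]='r', prepend. Next row=LF[2]=4
  step 4: row=4, L[4]='n', prepend. Next row=LF[4]=3
  step 5: row=3, L[3]='t', prepend. Next row=LF[3]=5
  step 6: row=5, L[5]='m', prepend. Next row=LF[5]=1
  step 7: row=1, L[1]='u', prepend. Next row=LF[1]=6
Reversed output: umtnrn$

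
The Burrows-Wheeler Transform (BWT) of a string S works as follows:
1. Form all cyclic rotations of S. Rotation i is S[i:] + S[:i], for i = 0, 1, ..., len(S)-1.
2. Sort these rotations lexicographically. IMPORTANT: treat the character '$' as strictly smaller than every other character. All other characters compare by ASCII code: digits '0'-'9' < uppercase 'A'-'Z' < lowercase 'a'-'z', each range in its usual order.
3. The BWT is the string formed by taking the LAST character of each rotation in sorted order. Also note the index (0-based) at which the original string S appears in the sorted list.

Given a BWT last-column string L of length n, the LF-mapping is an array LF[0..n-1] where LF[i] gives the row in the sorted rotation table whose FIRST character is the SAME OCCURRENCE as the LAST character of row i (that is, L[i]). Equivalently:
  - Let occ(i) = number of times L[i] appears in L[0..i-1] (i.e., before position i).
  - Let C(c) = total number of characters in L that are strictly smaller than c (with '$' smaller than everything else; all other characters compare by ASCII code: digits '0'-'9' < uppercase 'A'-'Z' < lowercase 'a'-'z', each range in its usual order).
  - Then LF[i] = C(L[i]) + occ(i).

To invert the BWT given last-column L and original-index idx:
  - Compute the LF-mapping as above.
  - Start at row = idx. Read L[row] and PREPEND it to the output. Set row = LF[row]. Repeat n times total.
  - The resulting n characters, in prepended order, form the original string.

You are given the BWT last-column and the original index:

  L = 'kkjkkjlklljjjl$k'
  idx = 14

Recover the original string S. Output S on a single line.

LF mapping: 6 7 1 8 9 2 12 10 13 14 3 4 5 15 0 11
Walk LF starting at row 14, prepending L[row]:
  step 1: row=14, L[14]='$', prepend. Next row=LF[14]=0
  step 2: row=0, L[0]='k', prepend. Next row=LF[0]=6
  step 3: row=6, L[6]='l', prepend. Next row=LF[6]=12
  step 4: row=12, L[12]='j', prepend. Next row=LF[12]=5
  step 5: row=5, L[5]='j', prepend. Next row=LF[5]=2
  step 6: row=2, L[2]='j', prepend. Next row=LF[2]=1
  step 7: row=1, L[1]='k', prepend. Next row=LF[1]=7
  step 8: row=7, L[7]='k', prepend. Next row=LF[7]=10
  step 9: row=10, L[10]='j', prepend. Next row=LF[10]=3
  step 10: row=3, L[3]='k', prepend. Next row=LF[3]=8
  step 11: row=8, L[8]='l', prepend. Next row=LF[8]=13
  step 12: row=13, L[13]='l', prepend. Next row=LF[13]=15
  step 13: row=15, L[15]='k', prepend. Next row=LF[15]=11
  step 14: row=11, L[11]='j', prepend. Next row=LF[11]=4
  step 15: row=4, L[4]='k', prepend. Next row=LF[4]=9
  step 16: row=9, L[9]='l', prepend. Next row=LF[9]=14
Reversed output: lkjkllkjkkjjjlk$

Answer: lkjkllkjkkjjjlk$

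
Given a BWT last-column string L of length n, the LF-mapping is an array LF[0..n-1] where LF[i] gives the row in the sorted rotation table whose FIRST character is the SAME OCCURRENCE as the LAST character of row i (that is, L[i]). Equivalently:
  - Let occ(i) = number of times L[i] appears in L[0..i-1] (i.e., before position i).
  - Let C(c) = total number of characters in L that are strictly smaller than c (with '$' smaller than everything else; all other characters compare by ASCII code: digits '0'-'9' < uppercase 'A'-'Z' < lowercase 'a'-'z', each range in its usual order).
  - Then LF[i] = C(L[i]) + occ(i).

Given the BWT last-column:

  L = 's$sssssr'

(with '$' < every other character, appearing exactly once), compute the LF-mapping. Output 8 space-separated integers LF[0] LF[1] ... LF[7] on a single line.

Char counts: '$':1, 'r':1, 's':6
C (first-col start): C('$')=0, C('r')=1, C('s')=2
L[0]='s': occ=0, LF[0]=C('s')+0=2+0=2
L[1]='$': occ=0, LF[1]=C('$')+0=0+0=0
L[2]='s': occ=1, LF[2]=C('s')+1=2+1=3
L[3]='s': occ=2, LF[3]=C('s')+2=2+2=4
L[4]='s': occ=3, LF[4]=C('s')+3=2+3=5
L[5]='s': occ=4, LF[5]=C('s')+4=2+4=6
L[6]='s': occ=5, LF[6]=C('s')+5=2+5=7
L[7]='r': occ=0, LF[7]=C('r')+0=1+0=1

Answer: 2 0 3 4 5 6 7 1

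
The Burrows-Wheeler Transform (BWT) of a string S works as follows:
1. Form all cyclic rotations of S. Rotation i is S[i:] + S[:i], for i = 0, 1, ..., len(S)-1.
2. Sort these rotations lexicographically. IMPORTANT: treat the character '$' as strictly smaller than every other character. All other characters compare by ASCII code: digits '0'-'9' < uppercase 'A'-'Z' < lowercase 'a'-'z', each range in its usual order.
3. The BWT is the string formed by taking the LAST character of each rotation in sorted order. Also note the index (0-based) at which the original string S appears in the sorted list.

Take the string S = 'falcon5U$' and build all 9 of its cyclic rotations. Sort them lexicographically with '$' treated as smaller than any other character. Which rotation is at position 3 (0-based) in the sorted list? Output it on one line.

Answer: alcon5U$f

Derivation:
All 9 rotations (rotation i = S[i:]+S[:i]):
  rot[0] = falcon5U$
  rot[1] = alcon5U$f
  rot[2] = lcon5U$fa
  rot[3] = con5U$fal
  rot[4] = on5U$falc
  rot[5] = n5U$falco
  rot[6] = 5U$falcon
  rot[7] = U$falcon5
  rot[8] = $falcon5U
Sorted (with $ < everything):
  sorted[0] = $falcon5U
  sorted[1] = 5U$falcon
  sorted[2] = U$falcon5
  sorted[3] = alcon5U$f
  sorted[4] = con5U$fal
  sorted[5] = falcon5U$
  sorted[6] = lcon5U$fa
  sorted[7] = n5U$falco
  sorted[8] = on5U$falc
sorted[3] = alcon5U$f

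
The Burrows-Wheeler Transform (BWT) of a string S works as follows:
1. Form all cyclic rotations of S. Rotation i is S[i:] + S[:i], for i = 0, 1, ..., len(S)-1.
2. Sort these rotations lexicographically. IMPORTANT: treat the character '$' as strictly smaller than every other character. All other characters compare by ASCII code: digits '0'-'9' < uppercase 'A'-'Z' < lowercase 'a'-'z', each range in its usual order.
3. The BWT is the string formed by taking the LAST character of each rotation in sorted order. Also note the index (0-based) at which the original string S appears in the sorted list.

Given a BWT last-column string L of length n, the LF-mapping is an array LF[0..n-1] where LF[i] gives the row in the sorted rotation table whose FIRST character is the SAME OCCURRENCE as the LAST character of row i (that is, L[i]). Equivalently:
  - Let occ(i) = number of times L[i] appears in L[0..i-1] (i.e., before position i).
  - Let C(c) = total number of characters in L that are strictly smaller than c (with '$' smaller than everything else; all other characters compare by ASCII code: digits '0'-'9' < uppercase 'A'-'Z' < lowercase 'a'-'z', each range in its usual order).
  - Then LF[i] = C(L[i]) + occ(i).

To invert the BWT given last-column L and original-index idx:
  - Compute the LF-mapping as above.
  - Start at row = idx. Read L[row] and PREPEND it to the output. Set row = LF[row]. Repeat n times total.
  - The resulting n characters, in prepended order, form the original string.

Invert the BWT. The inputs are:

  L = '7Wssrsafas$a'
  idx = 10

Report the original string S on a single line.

Answer: sassafrasW7$

Derivation:
LF mapping: 1 2 8 9 7 10 3 6 4 11 0 5
Walk LF starting at row 10, prepending L[row]:
  step 1: row=10, L[10]='$', prepend. Next row=LF[10]=0
  step 2: row=0, L[0]='7', prepend. Next row=LF[0]=1
  step 3: row=1, L[1]='W', prepend. Next row=LF[1]=2
  step 4: row=2, L[2]='s', prepend. Next row=LF[2]=8
  step 5: row=8, L[8]='a', prepend. Next row=LF[8]=4
  step 6: row=4, L[4]='r', prepend. Next row=LF[4]=7
  step 7: row=7, L[7]='f', prepend. Next row=LF[7]=6
  step 8: row=6, L[6]='a', prepend. Next row=LF[6]=3
  step 9: row=3, L[3]='s', prepend. Next row=LF[3]=9
  step 10: row=9, L[9]='s', prepend. Next row=LF[9]=11
  step 11: row=11, L[11]='a', prepend. Next row=LF[11]=5
  step 12: row=5, L[5]='s', prepend. Next row=LF[5]=10
Reversed output: sassafrasW7$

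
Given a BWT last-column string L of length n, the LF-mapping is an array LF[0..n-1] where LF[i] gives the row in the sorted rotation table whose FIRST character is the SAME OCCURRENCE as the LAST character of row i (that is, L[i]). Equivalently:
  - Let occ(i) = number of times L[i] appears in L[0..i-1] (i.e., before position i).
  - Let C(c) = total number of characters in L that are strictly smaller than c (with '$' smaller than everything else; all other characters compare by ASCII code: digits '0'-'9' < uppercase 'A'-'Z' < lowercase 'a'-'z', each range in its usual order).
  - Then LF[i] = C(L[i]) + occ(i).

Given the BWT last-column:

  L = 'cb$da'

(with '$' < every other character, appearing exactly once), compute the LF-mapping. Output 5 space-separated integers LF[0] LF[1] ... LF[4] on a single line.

Char counts: '$':1, 'a':1, 'b':1, 'c':1, 'd':1
C (first-col start): C('$')=0, C('a')=1, C('b')=2, C('c')=3, C('d')=4
L[0]='c': occ=0, LF[0]=C('c')+0=3+0=3
L[1]='b': occ=0, LF[1]=C('b')+0=2+0=2
L[2]='$': occ=0, LF[2]=C('$')+0=0+0=0
L[3]='d': occ=0, LF[3]=C('d')+0=4+0=4
L[4]='a': occ=0, LF[4]=C('a')+0=1+0=1

Answer: 3 2 0 4 1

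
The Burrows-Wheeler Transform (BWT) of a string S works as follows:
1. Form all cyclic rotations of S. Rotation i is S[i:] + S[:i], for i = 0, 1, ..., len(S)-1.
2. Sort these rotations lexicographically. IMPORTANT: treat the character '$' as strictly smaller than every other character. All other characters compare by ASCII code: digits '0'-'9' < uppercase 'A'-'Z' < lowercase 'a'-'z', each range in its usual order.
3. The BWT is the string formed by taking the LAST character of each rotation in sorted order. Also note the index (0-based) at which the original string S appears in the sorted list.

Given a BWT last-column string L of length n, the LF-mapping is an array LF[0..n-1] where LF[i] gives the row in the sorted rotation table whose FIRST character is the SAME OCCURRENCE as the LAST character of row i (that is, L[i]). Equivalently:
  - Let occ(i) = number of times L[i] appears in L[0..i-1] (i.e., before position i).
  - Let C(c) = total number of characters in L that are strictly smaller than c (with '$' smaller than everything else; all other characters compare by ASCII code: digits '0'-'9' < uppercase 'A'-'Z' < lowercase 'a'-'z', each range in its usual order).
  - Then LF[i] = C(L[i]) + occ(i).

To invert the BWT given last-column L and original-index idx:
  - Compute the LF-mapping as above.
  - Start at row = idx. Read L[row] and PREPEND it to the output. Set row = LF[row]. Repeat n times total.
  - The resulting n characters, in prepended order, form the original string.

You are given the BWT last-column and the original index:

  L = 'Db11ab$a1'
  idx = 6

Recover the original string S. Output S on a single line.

Answer: ab111baD$

Derivation:
LF mapping: 4 7 1 2 5 8 0 6 3
Walk LF starting at row 6, prepending L[row]:
  step 1: row=6, L[6]='$', prepend. Next row=LF[6]=0
  step 2: row=0, L[0]='D', prepend. Next row=LF[0]=4
  step 3: row=4, L[4]='a', prepend. Next row=LF[4]=5
  step 4: row=5, L[5]='b', prepend. Next row=LF[5]=8
  step 5: row=8, L[8]='1', prepend. Next row=LF[8]=3
  step 6: row=3, L[3]='1', prepend. Next row=LF[3]=2
  step 7: row=2, L[2]='1', prepend. Next row=LF[2]=1
  step 8: row=1, L[1]='b', prepend. Next row=LF[1]=7
  step 9: row=7, L[7]='a', prepend. Next row=LF[7]=6
Reversed output: ab111baD$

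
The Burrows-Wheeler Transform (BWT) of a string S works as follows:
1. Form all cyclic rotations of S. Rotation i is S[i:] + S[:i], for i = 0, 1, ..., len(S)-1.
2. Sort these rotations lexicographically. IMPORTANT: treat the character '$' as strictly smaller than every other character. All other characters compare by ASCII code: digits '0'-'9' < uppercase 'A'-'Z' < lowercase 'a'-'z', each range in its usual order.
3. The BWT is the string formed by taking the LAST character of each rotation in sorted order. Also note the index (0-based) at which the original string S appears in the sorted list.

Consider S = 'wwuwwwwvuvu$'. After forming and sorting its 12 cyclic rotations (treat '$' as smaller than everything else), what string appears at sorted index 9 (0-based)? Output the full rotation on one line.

All 12 rotations (rotation i = S[i:]+S[:i]):
  rot[0] = wwuwwwwvuvu$
  rot[1] = wuwwwwvuvu$w
  rot[2] = uwwwwvuvu$ww
  rot[3] = wwwwvuvu$wwu
  rot[4] = wwwvuvu$wwuw
  rot[5] = wwvuvu$wwuww
  rot[6] = wvuvu$wwuwww
  rot[7] = vuvu$wwuwwww
  rot[8] = uvu$wwuwwwwv
  rot[9] = vu$wwuwwwwvu
  rot[10] = u$wwuwwwwvuv
  rot[11] = $wwuwwwwvuvu
Sorted (with $ < everything):
  sorted[0] = $wwuwwwwvuvu
  sorted[1] = u$wwuwwwwvuv
  sorted[2] = uvu$wwuwwwwv
  sorted[3] = uwwwwvuvu$ww
  sorted[4] = vu$wwuwwwwvu
  sorted[5] = vuvu$wwuwwww
  sorted[6] = wuwwwwvuvu$w
  sorted[7] = wvuvu$wwuwww
  sorted[8] = wwuwwwwvuvu$
  sorted[9] = wwvuvu$wwuww
  sorted[10] = wwwvuvu$wwuw
  sorted[11] = wwwwvuvu$wwu
sorted[9] = wwvuvu$wwuww

Answer: wwvuvu$wwuww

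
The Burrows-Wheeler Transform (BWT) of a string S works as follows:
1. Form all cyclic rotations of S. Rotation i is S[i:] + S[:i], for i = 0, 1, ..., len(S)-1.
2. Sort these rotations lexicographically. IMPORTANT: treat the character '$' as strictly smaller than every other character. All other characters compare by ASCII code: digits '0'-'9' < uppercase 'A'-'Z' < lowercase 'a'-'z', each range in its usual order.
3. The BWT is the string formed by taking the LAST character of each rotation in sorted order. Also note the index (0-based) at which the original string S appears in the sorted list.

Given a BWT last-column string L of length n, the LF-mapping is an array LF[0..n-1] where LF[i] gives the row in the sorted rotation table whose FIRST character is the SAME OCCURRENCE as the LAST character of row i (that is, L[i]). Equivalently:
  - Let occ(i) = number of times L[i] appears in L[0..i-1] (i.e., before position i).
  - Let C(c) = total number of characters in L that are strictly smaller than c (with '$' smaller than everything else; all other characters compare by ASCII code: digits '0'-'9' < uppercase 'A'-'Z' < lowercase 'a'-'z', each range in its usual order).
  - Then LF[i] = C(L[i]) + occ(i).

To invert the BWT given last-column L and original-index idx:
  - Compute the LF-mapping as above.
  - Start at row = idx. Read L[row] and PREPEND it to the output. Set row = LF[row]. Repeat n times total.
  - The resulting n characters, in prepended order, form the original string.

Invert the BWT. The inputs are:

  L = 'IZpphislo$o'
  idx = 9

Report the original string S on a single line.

LF mapping: 1 2 8 9 3 4 10 5 6 0 7
Walk LF starting at row 9, prepending L[row]:
  step 1: row=9, L[9]='$', prepend. Next row=LF[9]=0
  step 2: row=0, L[0]='I', prepend. Next row=LF[0]=1
  step 3: row=1, L[1]='Z', prepend. Next row=LF[1]=2
  step 4: row=2, L[2]='p', prepend. Next row=LF[2]=8
  step 5: row=8, L[8]='o', prepend. Next row=LF[8]=6
  step 6: row=6, L[6]='s', prepend. Next row=LF[6]=10
  step 7: row=10, L[10]='o', prepend. Next row=LF[10]=7
  step 8: row=7, L[7]='l', prepend. Next row=LF[7]=5
  step 9: row=5, L[5]='i', prepend. Next row=LF[5]=4
  step 10: row=4, L[4]='h', prepend. Next row=LF[4]=3
  step 11: row=3, L[3]='p', prepend. Next row=LF[3]=9
Reversed output: philosopZI$

Answer: philosopZI$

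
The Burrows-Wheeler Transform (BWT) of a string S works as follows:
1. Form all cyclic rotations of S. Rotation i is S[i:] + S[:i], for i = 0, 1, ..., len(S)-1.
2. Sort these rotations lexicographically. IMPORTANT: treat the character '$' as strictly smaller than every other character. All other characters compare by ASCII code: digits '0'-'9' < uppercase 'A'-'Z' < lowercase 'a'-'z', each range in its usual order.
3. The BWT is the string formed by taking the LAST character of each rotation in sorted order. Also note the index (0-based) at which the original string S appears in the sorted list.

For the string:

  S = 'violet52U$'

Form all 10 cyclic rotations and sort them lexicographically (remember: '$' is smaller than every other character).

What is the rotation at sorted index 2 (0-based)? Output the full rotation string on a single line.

Answer: 52U$violet

Derivation:
All 10 rotations (rotation i = S[i:]+S[:i]):
  rot[0] = violet52U$
  rot[1] = iolet52U$v
  rot[2] = olet52U$vi
  rot[3] = let52U$vio
  rot[4] = et52U$viol
  rot[5] = t52U$viole
  rot[6] = 52U$violet
  rot[7] = 2U$violet5
  rot[8] = U$violet52
  rot[9] = $violet52U
Sorted (with $ < everything):
  sorted[0] = $violet52U
  sorted[1] = 2U$violet5
  sorted[2] = 52U$violet
  sorted[3] = U$violet52
  sorted[4] = et52U$viol
  sorted[5] = iolet52U$v
  sorted[6] = let52U$vio
  sorted[7] = olet52U$vi
  sorted[8] = t52U$viole
  sorted[9] = violet52U$
sorted[2] = 52U$violet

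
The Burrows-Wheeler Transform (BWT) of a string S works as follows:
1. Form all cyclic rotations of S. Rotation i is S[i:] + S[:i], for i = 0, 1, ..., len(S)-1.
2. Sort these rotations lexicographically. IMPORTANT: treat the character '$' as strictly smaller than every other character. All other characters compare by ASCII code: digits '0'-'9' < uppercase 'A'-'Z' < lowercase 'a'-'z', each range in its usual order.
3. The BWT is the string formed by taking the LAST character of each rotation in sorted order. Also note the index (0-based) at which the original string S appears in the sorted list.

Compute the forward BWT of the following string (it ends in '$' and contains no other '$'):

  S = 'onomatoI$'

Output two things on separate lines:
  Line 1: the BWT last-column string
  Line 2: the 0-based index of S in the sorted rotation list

Answer: Iomootn$a
7

Derivation:
All 9 rotations (rotation i = S[i:]+S[:i]):
  rot[0] = onomatoI$
  rot[1] = nomatoI$o
  rot[2] = omatoI$on
  rot[3] = matoI$ono
  rot[4] = atoI$onom
  rot[5] = toI$onoma
  rot[6] = oI$onomat
  rot[7] = I$onomato
  rot[8] = $onomatoI
Sorted (with $ < everything):
  sorted[0] = $onomatoI  (last char: 'I')
  sorted[1] = I$onomato  (last char: 'o')
  sorted[2] = atoI$onom  (last char: 'm')
  sorted[3] = matoI$ono  (last char: 'o')
  sorted[4] = nomatoI$o  (last char: 'o')
  sorted[5] = oI$onomat  (last char: 't')
  sorted[6] = omatoI$on  (last char: 'n')
  sorted[7] = onomatoI$  (last char: '$')
  sorted[8] = toI$onoma  (last char: 'a')
Last column: Iomootn$a
Original string S is at sorted index 7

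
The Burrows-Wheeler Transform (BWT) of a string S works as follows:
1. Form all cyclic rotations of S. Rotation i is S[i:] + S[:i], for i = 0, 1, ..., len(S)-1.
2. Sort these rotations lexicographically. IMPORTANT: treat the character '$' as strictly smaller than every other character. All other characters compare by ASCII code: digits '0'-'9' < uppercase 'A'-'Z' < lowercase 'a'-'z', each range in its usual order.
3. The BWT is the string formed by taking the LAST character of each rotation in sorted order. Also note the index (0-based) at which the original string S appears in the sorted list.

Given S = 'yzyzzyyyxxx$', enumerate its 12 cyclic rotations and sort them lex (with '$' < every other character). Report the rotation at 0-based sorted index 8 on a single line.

All 12 rotations (rotation i = S[i:]+S[:i]):
  rot[0] = yzyzzyyyxxx$
  rot[1] = zyzzyyyxxx$y
  rot[2] = yzzyyyxxx$yz
  rot[3] = zzyyyxxx$yzy
  rot[4] = zyyyxxx$yzyz
  rot[5] = yyyxxx$yzyzz
  rot[6] = yyxxx$yzyzzy
  rot[7] = yxxx$yzyzzyy
  rot[8] = xxx$yzyzzyyy
  rot[9] = xx$yzyzzyyyx
  rot[10] = x$yzyzzyyyxx
  rot[11] = $yzyzzyyyxxx
Sorted (with $ < everything):
  sorted[0] = $yzyzzyyyxxx
  sorted[1] = x$yzyzzyyyxx
  sorted[2] = xx$yzyzzyyyx
  sorted[3] = xxx$yzyzzyyy
  sorted[4] = yxxx$yzyzzyy
  sorted[5] = yyxxx$yzyzzy
  sorted[6] = yyyxxx$yzyzz
  sorted[7] = yzyzzyyyxxx$
  sorted[8] = yzzyyyxxx$yz
  sorted[9] = zyyyxxx$yzyz
  sorted[10] = zyzzyyyxxx$y
  sorted[11] = zzyyyxxx$yzy
sorted[8] = yzzyyyxxx$yz

Answer: yzzyyyxxx$yz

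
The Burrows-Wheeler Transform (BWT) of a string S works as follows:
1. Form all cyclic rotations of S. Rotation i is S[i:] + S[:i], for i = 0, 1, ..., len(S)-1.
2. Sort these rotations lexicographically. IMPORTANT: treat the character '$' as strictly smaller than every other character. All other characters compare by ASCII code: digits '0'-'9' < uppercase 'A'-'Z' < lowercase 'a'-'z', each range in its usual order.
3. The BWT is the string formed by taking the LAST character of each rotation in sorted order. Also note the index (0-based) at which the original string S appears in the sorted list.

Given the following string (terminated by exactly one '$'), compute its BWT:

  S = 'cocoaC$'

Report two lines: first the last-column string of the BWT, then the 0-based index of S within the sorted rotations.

Answer: Caoo$cc
4

Derivation:
All 7 rotations (rotation i = S[i:]+S[:i]):
  rot[0] = cocoaC$
  rot[1] = ocoaC$c
  rot[2] = coaC$co
  rot[3] = oaC$coc
  rot[4] = aC$coco
  rot[5] = C$cocoa
  rot[6] = $cocoaC
Sorted (with $ < everything):
  sorted[0] = $cocoaC  (last char: 'C')
  sorted[1] = C$cocoa  (last char: 'a')
  sorted[2] = aC$coco  (last char: 'o')
  sorted[3] = coaC$co  (last char: 'o')
  sorted[4] = cocoaC$  (last char: '$')
  sorted[5] = oaC$coc  (last char: 'c')
  sorted[6] = ocoaC$c  (last char: 'c')
Last column: Caoo$cc
Original string S is at sorted index 4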